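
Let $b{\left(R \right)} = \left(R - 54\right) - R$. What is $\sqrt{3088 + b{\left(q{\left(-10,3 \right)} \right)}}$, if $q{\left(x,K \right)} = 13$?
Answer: $\sqrt{3034} \approx 55.082$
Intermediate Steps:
$b{\left(R \right)} = -54$ ($b{\left(R \right)} = \left(R - 54\right) - R = \left(-54 + R\right) - R = -54$)
$\sqrt{3088 + b{\left(q{\left(-10,3 \right)} \right)}} = \sqrt{3088 - 54} = \sqrt{3034}$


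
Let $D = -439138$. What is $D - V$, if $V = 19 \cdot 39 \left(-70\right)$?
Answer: $-387268$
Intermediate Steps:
$V = -51870$ ($V = 741 \left(-70\right) = -51870$)
$D - V = -439138 - -51870 = -439138 + 51870 = -387268$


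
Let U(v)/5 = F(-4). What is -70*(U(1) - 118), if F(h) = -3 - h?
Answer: 7910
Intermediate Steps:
U(v) = 5 (U(v) = 5*(-3 - 1*(-4)) = 5*(-3 + 4) = 5*1 = 5)
-70*(U(1) - 118) = -70*(5 - 118) = -70*(-113) = 7910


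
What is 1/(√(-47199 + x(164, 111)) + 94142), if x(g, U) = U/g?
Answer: 15439288/1453493191421 - 10*I*√12694461/1453493191421 ≈ 1.0622e-5 - 2.4513e-8*I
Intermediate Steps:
1/(√(-47199 + x(164, 111)) + 94142) = 1/(√(-47199 + 111/164) + 94142) = 1/(√(-7740525/164) + 94142) = 1/(5*I*√12694461/82 + 94142) = 1/(94142 + 5*I*√12694461/82)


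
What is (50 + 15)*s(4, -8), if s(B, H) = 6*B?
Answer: 1560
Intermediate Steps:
(50 + 15)*s(4, -8) = (50 + 15)*(6*4) = 65*24 = 1560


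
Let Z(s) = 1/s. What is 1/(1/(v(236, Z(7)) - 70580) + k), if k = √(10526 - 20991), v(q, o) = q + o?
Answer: -492407/362484657205262 - 242464653649*I*√10465/2537392600436834 ≈ -1.3584e-9 - 0.0097753*I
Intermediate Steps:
v(q, o) = o + q
k = I*√10465 (k = √(-10465) = I*√10465 ≈ 102.3*I)
1/(1/(v(236, Z(7)) - 70580) + k) = 1/(1/((1/7 + 236) - 70580) + I*√10465) = 1/(1/((⅐ + 236) - 70580) + I*√10465) = 1/(1/(1653/7 - 70580) + I*√10465) = 1/(1/(-492407/7) + I*√10465) = 1/(-7/492407 + I*√10465)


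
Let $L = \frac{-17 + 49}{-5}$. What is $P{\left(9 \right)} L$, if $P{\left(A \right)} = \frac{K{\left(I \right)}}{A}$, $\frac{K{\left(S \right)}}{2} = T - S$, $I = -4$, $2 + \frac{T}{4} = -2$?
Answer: $\frac{256}{15} \approx 17.067$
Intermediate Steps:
$T = -16$ ($T = -8 + 4 \left(-2\right) = -8 - 8 = -16$)
$K{\left(S \right)} = -32 - 2 S$ ($K{\left(S \right)} = 2 \left(-16 - S\right) = -32 - 2 S$)
$P{\left(A \right)} = - \frac{24}{A}$ ($P{\left(A \right)} = \frac{-32 - -8}{A} = \frac{-32 + 8}{A} = - \frac{24}{A}$)
$L = - \frac{32}{5}$ ($L = 32 \left(- \frac{1}{5}\right) = - \frac{32}{5} \approx -6.4$)
$P{\left(9 \right)} L = - \frac{24}{9} \left(- \frac{32}{5}\right) = \left(-24\right) \frac{1}{9} \left(- \frac{32}{5}\right) = \left(- \frac{8}{3}\right) \left(- \frac{32}{5}\right) = \frac{256}{15}$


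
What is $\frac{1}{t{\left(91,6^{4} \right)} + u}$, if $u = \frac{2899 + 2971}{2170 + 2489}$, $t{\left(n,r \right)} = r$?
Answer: $\frac{4659}{6043934} \approx 0.00077086$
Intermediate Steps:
$u = \frac{5870}{4659} \approx 1.2599$
$\frac{1}{t{\left(91,6^{4} \right)} + u} = \frac{1}{6^{4} + \frac{5870}{4659}} = \frac{1}{1296 + \frac{5870}{4659}} = \frac{1}{\frac{6043934}{4659}} = \frac{4659}{6043934}$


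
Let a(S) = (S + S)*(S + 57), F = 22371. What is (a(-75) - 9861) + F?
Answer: 15210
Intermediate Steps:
a(S) = 2*S*(57 + S) (a(S) = (2*S)*(57 + S) = 2*S*(57 + S))
(a(-75) - 9861) + F = (2*(-75)*(57 - 75) - 9861) + 22371 = (2*(-75)*(-18) - 9861) + 22371 = (2700 - 9861) + 22371 = -7161 + 22371 = 15210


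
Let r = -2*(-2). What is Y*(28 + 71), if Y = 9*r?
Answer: 3564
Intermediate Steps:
r = 4
Y = 36 (Y = 9*4 = 36)
Y*(28 + 71) = 36*(28 + 71) = 36*99 = 3564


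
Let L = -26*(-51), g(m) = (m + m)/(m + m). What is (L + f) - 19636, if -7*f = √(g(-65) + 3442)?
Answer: -18310 - √3443/7 ≈ -18318.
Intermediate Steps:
g(m) = 1 (g(m) = (2*m)/((2*m)) = (2*m)*(1/(2*m)) = 1)
L = 1326
f = -√3443/7 (f = -√(1 + 3442)/7 = -√3443/7 ≈ -8.3824)
(L + f) - 19636 = (1326 - √3443/7) - 19636 = -18310 - √3443/7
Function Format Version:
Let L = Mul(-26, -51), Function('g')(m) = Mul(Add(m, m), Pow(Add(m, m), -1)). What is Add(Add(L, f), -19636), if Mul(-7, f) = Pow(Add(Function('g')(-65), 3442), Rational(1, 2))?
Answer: Add(-18310, Mul(Rational(-1, 7), Pow(3443, Rational(1, 2)))) ≈ -18318.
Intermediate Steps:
Function('g')(m) = 1 (Function('g')(m) = Mul(Mul(2, m), Pow(Mul(2, m), -1)) = Mul(Mul(2, m), Mul(Rational(1, 2), Pow(m, -1))) = 1)
L = 1326
f = Mul(Rational(-1, 7), Pow(3443, Rational(1, 2))) (f = Mul(Rational(-1, 7), Pow(Add(1, 3442), Rational(1, 2))) = Mul(Rational(-1, 7), Pow(3443, Rational(1, 2))) ≈ -8.3824)
Add(Add(L, f), -19636) = Add(Add(1326, Mul(Rational(-1, 7), Pow(3443, Rational(1, 2)))), -19636) = Add(-18310, Mul(Rational(-1, 7), Pow(3443, Rational(1, 2))))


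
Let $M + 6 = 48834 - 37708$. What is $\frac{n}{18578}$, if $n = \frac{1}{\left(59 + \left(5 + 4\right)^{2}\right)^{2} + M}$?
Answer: $\frac{1}{570716160} \approx 1.7522 \cdot 10^{-9}$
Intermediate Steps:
$M = 11120$ ($M = -6 + \left(48834 - 37708\right) = -6 + 11126 = 11120$)
$n = \frac{1}{30720}$ ($n = \frac{1}{\left(59 + \left(5 + 4\right)^{2}\right)^{2} + 11120} = \frac{1}{\left(59 + 9^{2}\right)^{2} + 11120} = \frac{1}{\left(59 + 81\right)^{2} + 11120} = \frac{1}{140^{2} + 11120} = \frac{1}{19600 + 11120} = \frac{1}{30720} \approx 3.2552 \cdot 10^{-5}$)
$\frac{n}{18578} = \frac{1}{30720 \cdot 18578} = \frac{1}{30720} \cdot \frac{1}{18578} = \frac{1}{570716160}$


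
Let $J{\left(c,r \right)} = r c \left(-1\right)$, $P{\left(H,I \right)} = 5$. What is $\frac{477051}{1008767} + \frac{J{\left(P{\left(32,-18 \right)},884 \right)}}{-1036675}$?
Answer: $\frac{99801119113}{209152705945} \approx 0.47717$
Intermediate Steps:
$J{\left(c,r \right)} = - c r$ ($J{\left(c,r \right)} = c r \left(-1\right) = - c r$)
$\frac{477051}{1008767} + \frac{J{\left(P{\left(32,-18 \right)},884 \right)}}{-1036675} = \frac{477051}{1008767} + \frac{\left(-1\right) 5 \cdot 884}{-1036675} = 477051 \cdot \frac{1}{1008767} - - \frac{884}{207335} = \frac{477051}{1008767} + \frac{884}{207335} = \frac{99801119113}{209152705945}$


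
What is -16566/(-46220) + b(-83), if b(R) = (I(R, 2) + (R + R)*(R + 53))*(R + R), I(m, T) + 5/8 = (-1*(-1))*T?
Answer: -38219682749/46220 ≈ -8.2691e+5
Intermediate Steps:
I(m, T) = -5/8 + T (I(m, T) = -5/8 + (-1*(-1))*T = -5/8 + 1*T = -5/8 + T)
b(R) = 2*R*(11/8 + 2*R*(53 + R)) (b(R) = ((-5/8 + 2) + (R + R)*(R + 53))*(R + R) = (11/8 + (2*R)*(53 + R))*(2*R) = (11/8 + 2*R*(53 + R))*(2*R) = 2*R*(11/8 + 2*R*(53 + R)))
-16566/(-46220) + b(-83) = -16566/(-46220) + (¼)*(-83)*(11 + 16*(-83)² + 848*(-83)) = -16566*(-1/46220) + (¼)*(-83)*(11 + 16*6889 - 70384) = 8283/23110 + (¼)*(-83)*(11 + 110224 - 70384) = 8283/23110 + (¼)*(-83)*39851 = 8283/23110 - 3307633/4 = -38219682749/46220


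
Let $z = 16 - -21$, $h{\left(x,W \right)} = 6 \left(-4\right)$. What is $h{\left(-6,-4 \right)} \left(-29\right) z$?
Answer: $25752$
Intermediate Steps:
$h{\left(x,W \right)} = -24$
$z = 37$ ($z = 16 + 21 = 37$)
$h{\left(-6,-4 \right)} \left(-29\right) z = \left(-24\right) \left(-29\right) 37 = 696 \cdot 37 = 25752$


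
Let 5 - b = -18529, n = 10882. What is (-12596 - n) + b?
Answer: -4944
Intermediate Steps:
b = 18534 (b = 5 - 1*(-18529) = 5 + 18529 = 18534)
(-12596 - n) + b = (-12596 - 1*10882) + 18534 = (-12596 - 10882) + 18534 = -23478 + 18534 = -4944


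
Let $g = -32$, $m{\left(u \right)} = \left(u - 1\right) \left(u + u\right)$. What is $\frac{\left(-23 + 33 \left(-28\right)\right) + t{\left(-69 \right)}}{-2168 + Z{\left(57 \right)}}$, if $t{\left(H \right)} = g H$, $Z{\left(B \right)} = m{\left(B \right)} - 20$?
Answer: $\frac{1261}{4196} \approx 0.30052$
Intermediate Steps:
$m{\left(u \right)} = 2 u \left(-1 + u\right)$ ($m{\left(u \right)} = \left(-1 + u\right) 2 u = 2 u \left(-1 + u\right)$)
$Z{\left(B \right)} = -20 + 2 B \left(-1 + B\right)$ ($Z{\left(B \right)} = 2 B \left(-1 + B\right) - 20 = -20 + 2 B \left(-1 + B\right)$)
$t{\left(H \right)} = - 32 H$
$\frac{\left(-23 + 33 \left(-28\right)\right) + t{\left(-69 \right)}}{-2168 + Z{\left(57 \right)}} = \frac{\left(-23 + 33 \left(-28\right)\right) - -2208}{-2168 - \left(20 - 114 \left(-1 + 57\right)\right)} = \frac{\left(-23 - 924\right) + 2208}{-2168 - \left(20 - 6384\right)} = \frac{-947 + 2208}{-2168 + \left(-20 + 6384\right)} = \frac{1261}{-2168 + 6364} = \frac{1261}{4196}$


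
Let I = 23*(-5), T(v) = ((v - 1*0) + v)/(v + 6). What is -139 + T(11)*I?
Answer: -4893/17 ≈ -287.82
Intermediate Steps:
T(v) = 2*v/(6 + v) (T(v) = ((v + 0) + v)/(6 + v) = (v + v)/(6 + v) = (2*v)/(6 + v) = 2*v/(6 + v))
I = -115
-139 + T(11)*I = -139 + (2*11/(6 + 11))*(-115) = -139 + (2*11/17)*(-115) = -139 + (2*11*(1/17))*(-115) = -139 + (22/17)*(-115) = -139 - 2530/17 = -4893/17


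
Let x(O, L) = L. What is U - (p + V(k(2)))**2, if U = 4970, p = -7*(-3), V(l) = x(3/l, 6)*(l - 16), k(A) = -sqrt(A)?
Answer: -727 - 900*sqrt(2) ≈ -1999.8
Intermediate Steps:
V(l) = -96 + 6*l (V(l) = 6*(l - 16) = 6*(-16 + l) = -96 + 6*l)
p = 21
U - (p + V(k(2)))**2 = 4970 - (21 + (-96 + 6*(-sqrt(2))))**2 = 4970 - (21 + (-96 - 6*sqrt(2)))**2 = 4970 - (-75 - 6*sqrt(2))**2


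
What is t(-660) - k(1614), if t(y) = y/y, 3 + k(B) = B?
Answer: -1610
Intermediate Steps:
k(B) = -3 + B
t(y) = 1
t(-660) - k(1614) = 1 - (-3 + 1614) = 1 - 1*1611 = 1 - 1611 = -1610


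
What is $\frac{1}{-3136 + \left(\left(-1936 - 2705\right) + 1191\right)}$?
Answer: $- \frac{1}{6586} \approx -0.00015184$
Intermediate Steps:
$\frac{1}{-3136 + \left(\left(-1936 - 2705\right) + 1191\right)} = \frac{1}{-3136 + \left(-4641 + 1191\right)} = \frac{1}{-3136 - 3450} = \frac{1}{-6586} = - \frac{1}{6586}$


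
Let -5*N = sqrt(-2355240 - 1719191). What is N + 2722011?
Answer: 2722011 - I*sqrt(4074431)/5 ≈ 2.722e+6 - 403.7*I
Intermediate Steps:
N = -I*sqrt(4074431)/5 (N = -sqrt(-2355240 - 1719191)/5 = -I*sqrt(4074431)/5 ≈ -403.7*I)
N + 2722011 = -I*sqrt(4074431)/5 + 2722011 = 2722011 - I*sqrt(4074431)/5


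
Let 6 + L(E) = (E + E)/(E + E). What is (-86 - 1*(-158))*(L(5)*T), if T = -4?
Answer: 1440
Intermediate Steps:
L(E) = -5 (L(E) = -6 + (E + E)/(E + E) = -6 + (2*E)/((2*E)) = -6 + (2*E)*(1/(2*E)) = -6 + 1 = -5)
(-86 - 1*(-158))*(L(5)*T) = (-86 - 1*(-158))*(-5*(-4)) = (-86 + 158)*20 = 72*20 = 1440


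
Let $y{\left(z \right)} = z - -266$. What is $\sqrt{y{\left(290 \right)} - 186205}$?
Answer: $i \sqrt{185649} \approx 430.87 i$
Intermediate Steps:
$y{\left(z \right)} = 266 + z$ ($y{\left(z \right)} = z + 266 = 266 + z$)
$\sqrt{y{\left(290 \right)} - 186205} = \sqrt{\left(266 + 290\right) - 186205} = \sqrt{556 - 186205} = \sqrt{-185649} = i \sqrt{185649}$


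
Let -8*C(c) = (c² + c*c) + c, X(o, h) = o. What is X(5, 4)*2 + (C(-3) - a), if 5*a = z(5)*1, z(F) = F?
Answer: 57/8 ≈ 7.1250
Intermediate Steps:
C(c) = -c²/4 - c/8 (C(c) = -((c² + c*c) + c)/8 = -((c² + c²) + c)/8 = -(2*c² + c)/8 = -(c + 2*c²)/8 = -c²/4 - c/8)
a = 1 (a = (5*1)/5 = (⅕)*5 = 1)
X(5, 4)*2 + (C(-3) - a) = 5*2 + (-⅛*(-3)*(1 + 2*(-3)) - 1*1) = 10 + (-⅛*(-3)*(1 - 6) - 1) = 10 + (-⅛*(-3)*(-5) - 1) = 10 + (-15/8 - 1) = 10 - 23/8 = 57/8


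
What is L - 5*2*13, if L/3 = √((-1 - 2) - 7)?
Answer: -130 + 3*I*√10 ≈ -130.0 + 9.4868*I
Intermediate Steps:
L = 3*I*√10 (L = 3*√((-1 - 2) - 7) = 3*√(-3 - 7) = 3*√(-10) = 3*(I*√10) = 3*I*√10 ≈ 9.4868*I)
L - 5*2*13 = 3*I*√10 - 5*2*13 = 3*I*√10 - 10*13 = 3*I*√10 - 130 = -130 + 3*I*√10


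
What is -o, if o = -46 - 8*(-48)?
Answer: -338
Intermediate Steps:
o = 338 (o = -46 + 384 = 338)
-o = -1*338 = -338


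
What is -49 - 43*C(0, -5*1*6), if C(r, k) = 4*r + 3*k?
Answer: 3821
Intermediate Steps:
C(r, k) = 3*k + 4*r
-49 - 43*C(0, -5*1*6) = -49 - 43*(3*(-5*1*6) + 4*0) = -49 - 43*(3*(-5*6) + 0) = -49 - 43*(3*(-30) + 0) = -49 - 43*(-90 + 0) = -49 - 43*(-90) = -49 + 3870 = 3821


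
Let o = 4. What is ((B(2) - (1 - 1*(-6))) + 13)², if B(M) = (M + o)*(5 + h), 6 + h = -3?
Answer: 324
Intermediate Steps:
h = -9 (h = -6 - 3 = -9)
B(M) = -16 - 4*M (B(M) = (M + 4)*(5 - 9) = (4 + M)*(-4) = -16 - 4*M)
((B(2) - (1 - 1*(-6))) + 13)² = (((-16 - 4*2) - (1 - 1*(-6))) + 13)² = (((-16 - 8) - (1 + 6)) + 13)² = ((-24 - 1*7) + 13)² = ((-24 - 7) + 13)² = (-31 + 13)² = (-18)² = 324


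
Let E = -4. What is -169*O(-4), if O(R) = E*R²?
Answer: 10816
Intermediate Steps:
O(R) = -4*R²
-169*O(-4) = -(-676)*(-4)² = -(-676)*16 = -169*(-64) = 10816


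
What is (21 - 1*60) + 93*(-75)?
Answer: -7014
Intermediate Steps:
(21 - 1*60) + 93*(-75) = (21 - 60) - 6975 = -39 - 6975 = -7014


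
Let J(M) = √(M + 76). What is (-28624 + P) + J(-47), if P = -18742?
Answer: -47366 + √29 ≈ -47361.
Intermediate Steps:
J(M) = √(76 + M)
(-28624 + P) + J(-47) = (-28624 - 18742) + √(76 - 47) = -47366 + √29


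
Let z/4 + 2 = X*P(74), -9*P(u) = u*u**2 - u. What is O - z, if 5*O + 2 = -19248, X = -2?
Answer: -1091926/3 ≈ -3.6398e+5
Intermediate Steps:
P(u) = -u**3/9 + u/9 (P(u) = -(u*u**2 - u)/9 = -(u**3 - u)/9 = -u**3/9 + u/9)
O = -3850 (O = -2/5 + (1/5)*(-19248) = -2/5 - 19248/5 = -3850)
z = 1080376/3 (z = -8 + 4*(-2*74*(1 - 1*74**2)/9) = -8 + 4*(-2*74*(1 - 1*5476)/9) = -8 + 4*(-2*74*(1 - 5476)/9) = -8 + 4*(-2*74*(-5475)/9) = -8 + 4*(-2*(-135050/3)) = -8 + 4*(270100/3) = -8 + 1080400/3 = 1080376/3 ≈ 3.6013e+5)
O - z = -3850 - 1*1080376/3 = -3850 - 1080376/3 = -1091926/3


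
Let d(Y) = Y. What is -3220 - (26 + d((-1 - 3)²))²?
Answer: -4984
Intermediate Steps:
-3220 - (26 + d((-1 - 3)²))² = -3220 - (26 + (-1 - 3)²)² = -3220 - (26 + (-4)²)² = -3220 - (26 + 16)² = -3220 - 1*42² = -3220 - 1*1764 = -3220 - 1764 = -4984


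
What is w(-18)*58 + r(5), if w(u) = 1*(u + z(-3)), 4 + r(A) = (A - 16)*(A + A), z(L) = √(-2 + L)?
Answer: -1158 + 58*I*√5 ≈ -1158.0 + 129.69*I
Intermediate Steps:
r(A) = -4 + 2*A*(-16 + A) (r(A) = -4 + (A - 16)*(A + A) = -4 + (-16 + A)*(2*A) = -4 + 2*A*(-16 + A))
w(u) = u + I*√5 (w(u) = 1*(u + √(-2 - 3)) = 1*(u + √(-5)) = 1*(u + I*√5) = u + I*√5)
w(-18)*58 + r(5) = (-18 + I*√5)*58 + (-4 - 32*5 + 2*5²) = (-1044 + 58*I*√5) + (-4 - 160 + 2*25) = (-1044 + 58*I*√5) + (-4 - 160 + 50) = (-1044 + 58*I*√5) - 114 = -1158 + 58*I*√5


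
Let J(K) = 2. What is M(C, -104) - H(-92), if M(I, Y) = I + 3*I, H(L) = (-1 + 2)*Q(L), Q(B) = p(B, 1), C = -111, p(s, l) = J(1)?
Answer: -446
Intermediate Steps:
p(s, l) = 2
Q(B) = 2
H(L) = 2 (H(L) = (-1 + 2)*2 = 1*2 = 2)
M(I, Y) = 4*I
M(C, -104) - H(-92) = 4*(-111) - 1*2 = -444 - 2 = -446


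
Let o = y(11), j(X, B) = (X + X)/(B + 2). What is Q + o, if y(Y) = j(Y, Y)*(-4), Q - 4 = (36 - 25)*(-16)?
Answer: -2324/13 ≈ -178.77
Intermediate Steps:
j(X, B) = 2*X/(2 + B) (j(X, B) = (2*X)/(2 + B) = 2*X/(2 + B))
Q = -172 (Q = 4 + (36 - 25)*(-16) = 4 + 11*(-16) = 4 - 176 = -172)
y(Y) = -8*Y/(2 + Y) (y(Y) = (2*Y/(2 + Y))*(-4) = -8*Y/(2 + Y))
o = -88/13 (o = -8*11/(2 + 11) = -8*11/13 = -8*11*1/13 = -88/13 ≈ -6.7692)
Q + o = -172 - 88/13 = -2324/13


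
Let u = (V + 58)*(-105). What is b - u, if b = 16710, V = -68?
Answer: 15660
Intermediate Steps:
u = 1050 (u = (-68 + 58)*(-105) = -10*(-105) = 1050)
b - u = 16710 - 1*1050 = 16710 - 1050 = 15660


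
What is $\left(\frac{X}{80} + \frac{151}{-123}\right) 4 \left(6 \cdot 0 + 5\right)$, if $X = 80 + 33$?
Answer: $\frac{1819}{492} \approx 3.6972$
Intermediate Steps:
$X = 113$
$\left(\frac{X}{80} + \frac{151}{-123}\right) 4 \left(6 \cdot 0 + 5\right) = \left(\frac{113}{80} + \frac{151}{-123}\right) 4 \left(6 \cdot 0 + 5\right) = \left(113 \cdot \frac{1}{80} + 151 \left(- \frac{1}{123}\right)\right) 4 \left(0 + 5\right) = \left(\frac{113}{80} - \frac{151}{123}\right) 4 \cdot 5 = \frac{1819}{9840} \cdot 20 = \frac{1819}{492}$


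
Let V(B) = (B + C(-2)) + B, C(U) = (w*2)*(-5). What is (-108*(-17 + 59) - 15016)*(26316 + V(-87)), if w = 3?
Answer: -510541824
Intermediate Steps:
C(U) = -30 (C(U) = (3*2)*(-5) = 6*(-5) = -30)
V(B) = -30 + 2*B (V(B) = (B - 30) + B = (-30 + B) + B = -30 + 2*B)
(-108*(-17 + 59) - 15016)*(26316 + V(-87)) = (-108*(-17 + 59) - 15016)*(26316 + (-30 + 2*(-87))) = (-108*42 - 15016)*(26316 + (-30 - 174)) = (-4536 - 15016)*(26316 - 204) = -19552*26112 = -510541824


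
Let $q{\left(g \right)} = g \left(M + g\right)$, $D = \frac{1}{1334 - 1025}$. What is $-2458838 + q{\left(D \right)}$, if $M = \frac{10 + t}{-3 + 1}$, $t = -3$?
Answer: $- \frac{469544624317}{190962} \approx -2.4588 \cdot 10^{6}$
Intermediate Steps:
$D = \frac{1}{309} \approx 0.0032362$
$M = - \frac{7}{2}$ ($M = \frac{10 - 3}{-3 + 1} = \frac{7}{-2} = 7 \left(- \frac{1}{2}\right) = - \frac{7}{2} \approx -3.5$)
$q{\left(g \right)} = g \left(- \frac{7}{2} + g\right)$
$-2458838 + q{\left(D \right)} = -2458838 + \frac{1}{2} \cdot \frac{1}{309} \left(-7 + 2 \cdot \frac{1}{309}\right) = -2458838 + \frac{1}{2} \cdot \frac{1}{309} \left(-7 + \frac{2}{309}\right) = -2458838 + \frac{1}{2} \cdot \frac{1}{309} \left(- \frac{2161}{309}\right) = -2458838 - \frac{2161}{190962} = - \frac{469544624317}{190962}$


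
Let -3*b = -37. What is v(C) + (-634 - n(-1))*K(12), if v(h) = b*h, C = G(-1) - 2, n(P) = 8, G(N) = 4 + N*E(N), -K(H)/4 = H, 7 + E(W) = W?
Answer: 92818/3 ≈ 30939.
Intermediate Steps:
b = 37/3 (b = -⅓*(-37) = 37/3 ≈ 12.333)
E(W) = -7 + W
K(H) = -4*H
G(N) = 4 + N*(-7 + N)
C = 10 (C = (4 - (-7 - 1)) - 2 = (4 - 1*(-8)) - 2 = (4 + 8) - 2 = 12 - 2 = 10)
v(h) = 37*h/3
v(C) + (-634 - n(-1))*K(12) = (37/3)*10 + (-634 - 1*8)*(-4*12) = 370/3 + (-634 - 8)*(-48) = 370/3 - 642*(-48) = 370/3 + 30816 = 92818/3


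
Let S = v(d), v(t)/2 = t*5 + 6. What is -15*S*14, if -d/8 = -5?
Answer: -86520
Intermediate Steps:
d = 40 (d = -8*(-5) = 40)
v(t) = 12 + 10*t (v(t) = 2*(t*5 + 6) = 2*(5*t + 6) = 2*(6 + 5*t) = 12 + 10*t)
S = 412 (S = 12 + 10*40 = 12 + 400 = 412)
-15*S*14 = -15*412*14 = -6180*14 = -86520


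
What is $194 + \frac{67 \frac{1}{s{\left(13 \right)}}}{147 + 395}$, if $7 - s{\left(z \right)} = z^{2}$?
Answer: $\frac{17033909}{87804} \approx 194.0$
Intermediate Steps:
$s{\left(z \right)} = 7 - z^{2}$
$194 + \frac{67 \frac{1}{s{\left(13 \right)}}}{147 + 395} = 194 + \frac{67 \frac{1}{7 - 13^{2}}}{147 + 395} = 194 + \frac{67 \frac{1}{7 - 169}}{542} = 194 + \frac{67 \frac{1}{-162}}{542} = 194 + \frac{67 \left(- \frac{1}{162}\right)}{542} = 194 + \frac{1}{542} \left(- \frac{67}{162}\right) = 194 - \frac{67}{87804} = \frac{17033909}{87804}$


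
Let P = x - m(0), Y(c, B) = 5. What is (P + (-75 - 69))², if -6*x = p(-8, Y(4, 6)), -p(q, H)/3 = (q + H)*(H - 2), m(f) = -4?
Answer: 83521/4 ≈ 20880.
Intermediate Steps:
p(q, H) = -3*(-2 + H)*(H + q) (p(q, H) = -3*(q + H)*(H - 2) = -3*(H + q)*(-2 + H) = -3*(-2 + H)*(H + q))
x = -9/2 (x = -(-3*5² + 6*5 + 6*(-8) - 3*5*(-8))/6 = -(-3*25 + 30 - 48 + 120)/6 = -(-75 + 30 - 48 + 120)/6 = -⅙*27 = -9/2 ≈ -4.5000)
P = -½ (P = -9/2 - 1*(-4) = -9/2 + 4 = -½ ≈ -0.50000)
(P + (-75 - 69))² = (-½ + (-75 - 69))² = (-½ - 144)² = (-289/2)² = 83521/4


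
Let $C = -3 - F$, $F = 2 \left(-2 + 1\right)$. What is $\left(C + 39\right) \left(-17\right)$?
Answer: $-646$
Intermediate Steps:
$F = -2$ ($F = 2 \left(-1\right) = -2$)
$C = -1$ ($C = -3 - -2 = -3 + 2 = -1$)
$\left(C + 39\right) \left(-17\right) = \left(-1 + 39\right) \left(-17\right) = 38 \left(-17\right) = -646$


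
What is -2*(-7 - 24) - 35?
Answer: 27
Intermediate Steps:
-2*(-7 - 24) - 35 = -2*(-31) - 35 = 62 - 35 = 27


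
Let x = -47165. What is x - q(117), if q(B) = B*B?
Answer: -60854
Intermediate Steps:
q(B) = B**2
x - q(117) = -47165 - 1*117**2 = -47165 - 1*13689 = -47165 - 13689 = -60854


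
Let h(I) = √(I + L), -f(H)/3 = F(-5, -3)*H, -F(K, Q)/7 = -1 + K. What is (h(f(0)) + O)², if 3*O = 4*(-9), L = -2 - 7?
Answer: 135 - 72*I ≈ 135.0 - 72.0*I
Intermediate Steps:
L = -9
F(K, Q) = 7 - 7*K (F(K, Q) = -7*(-1 + K) = 7 - 7*K)
f(H) = -126*H (f(H) = -3*(7 - 7*(-5))*H = -3*(7 + 35)*H = -126*H)
h(I) = √(-9 + I) (h(I) = √(I - 9) = √(-9 + I))
O = -12 (O = (4*(-9))/3 = (⅓)*(-36) = -12)
(h(f(0)) + O)² = (√(-9 - 126*0) - 12)² = (√(-9 + 0) - 12)² = (√(-9) - 12)² = (3*I - 12)² = (-12 + 3*I)²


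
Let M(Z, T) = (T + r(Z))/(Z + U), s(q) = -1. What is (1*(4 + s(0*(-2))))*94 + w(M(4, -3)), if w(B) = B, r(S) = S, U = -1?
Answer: 847/3 ≈ 282.33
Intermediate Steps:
M(Z, T) = (T + Z)/(-1 + Z) (M(Z, T) = (T + Z)/(Z - 1) = (T + Z)/(-1 + Z))
(1*(4 + s(0*(-2))))*94 + w(M(4, -3)) = (1*(4 - 1))*94 + (-3 + 4)/(-1 + 4) = (1*3)*94 + 1/3 = 3*94 + (⅓)*1 = 282 + ⅓ = 847/3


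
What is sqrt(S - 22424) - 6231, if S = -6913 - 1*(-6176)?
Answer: -6231 + I*sqrt(23161) ≈ -6231.0 + 152.19*I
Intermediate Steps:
S = -737 (S = -6913 + 6176 = -737)
sqrt(S - 22424) - 6231 = sqrt(-737 - 22424) - 6231 = sqrt(-23161) - 6231 = I*sqrt(23161) - 6231 = -6231 + I*sqrt(23161)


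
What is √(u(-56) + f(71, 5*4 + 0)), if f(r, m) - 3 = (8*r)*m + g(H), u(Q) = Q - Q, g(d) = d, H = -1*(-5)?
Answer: 14*√58 ≈ 106.62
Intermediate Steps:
H = 5
u(Q) = 0
f(r, m) = 8 + 8*m*r (f(r, m) = 3 + ((8*r)*m + 5) = 3 + (8*m*r + 5) = 3 + (5 + 8*m*r) = 8 + 8*m*r)
√(u(-56) + f(71, 5*4 + 0)) = √(0 + (8 + 8*(5*4 + 0)*71)) = √(0 + (8 + 8*(20 + 0)*71)) = √(0 + (8 + 8*20*71)) = √(0 + (8 + 11360)) = √(0 + 11368) = √11368 = 14*√58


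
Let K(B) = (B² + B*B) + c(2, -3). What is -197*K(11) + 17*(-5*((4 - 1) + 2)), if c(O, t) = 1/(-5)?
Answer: -240298/5 ≈ -48060.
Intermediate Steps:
c(O, t) = -⅕
K(B) = -⅕ + 2*B² (K(B) = (B² + B*B) - ⅕ = (B² + B²) - ⅕ = 2*B² - ⅕ = -⅕ + 2*B²)
-197*K(11) + 17*(-5*((4 - 1) + 2)) = -197*(-⅕ + 2*11²) + 17*(-5*((4 - 1) + 2)) = -197*(-⅕ + 2*121) + 17*(-5*(3 + 2)) = -197*(-⅕ + 242) + 17*(-5*5) = -197*1209/5 + 17*(-25) = -238173/5 - 425 = -240298/5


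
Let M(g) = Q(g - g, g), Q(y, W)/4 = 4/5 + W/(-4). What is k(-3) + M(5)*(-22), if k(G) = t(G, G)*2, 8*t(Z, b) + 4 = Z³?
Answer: 637/20 ≈ 31.850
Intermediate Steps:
t(Z, b) = -½ + Z³/8
Q(y, W) = 16/5 - W (Q(y, W) = 4*(4/5 + W/(-4)) = 4*(4*(⅕) + W*(-¼)) = 4*(⅘ - W/4) = 16/5 - W)
M(g) = 16/5 - g
k(G) = -1 + G³/4 (k(G) = (-½ + G³/8)*2 = -1 + G³/4)
k(-3) + M(5)*(-22) = (-1 + (¼)*(-3)³) + (16/5 - 1*5)*(-22) = (-1 + (¼)*(-27)) + (16/5 - 5)*(-22) = (-1 - 27/4) - 9/5*(-22) = -31/4 + 198/5 = 637/20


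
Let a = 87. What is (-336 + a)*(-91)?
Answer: 22659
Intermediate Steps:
(-336 + a)*(-91) = (-336 + 87)*(-91) = -249*(-91) = 22659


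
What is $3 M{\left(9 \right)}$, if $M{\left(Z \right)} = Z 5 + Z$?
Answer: $162$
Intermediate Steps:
$M{\left(Z \right)} = 6 Z$ ($M{\left(Z \right)} = 5 Z + Z = 6 Z$)
$3 M{\left(9 \right)} = 3 \cdot 6 \cdot 9 = 3 \cdot 54 = 162$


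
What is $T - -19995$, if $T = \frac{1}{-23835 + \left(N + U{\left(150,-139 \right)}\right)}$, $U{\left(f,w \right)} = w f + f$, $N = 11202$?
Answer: $\frac{666493334}{33333} \approx 19995.0$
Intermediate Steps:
$U{\left(f,w \right)} = f + f w$ ($U{\left(f,w \right)} = f w + f = f + f w$)
$T = - \frac{1}{33333}$ ($T = \frac{1}{-23835 + \left(11202 + 150 \left(1 - 139\right)\right)} = \frac{1}{-23835 + \left(11202 + 150 \left(-138\right)\right)} = \frac{1}{-23835 + \left(11202 - 20700\right)} = \frac{1}{-23835 - 9498} = \frac{1}{-33333} = - \frac{1}{33333} \approx -3.0 \cdot 10^{-5}$)
$T - -19995 = - \frac{1}{33333} - -19995 = - \frac{1}{33333} + 19995 = \frac{666493334}{33333}$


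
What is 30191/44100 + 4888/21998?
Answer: 62835887/69293700 ≈ 0.90681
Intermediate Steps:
30191/44100 + 4888/21998 = 30191*(1/44100) + 4888*(1/21998) = 4313/6300 + 2444/10999 = 62835887/69293700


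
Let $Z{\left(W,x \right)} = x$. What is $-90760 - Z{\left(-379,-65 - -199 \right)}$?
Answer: $-90894$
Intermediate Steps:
$-90760 - Z{\left(-379,-65 - -199 \right)} = -90760 - \left(-65 - -199\right) = -90760 - \left(-65 + 199\right) = -90760 - 134 = -90894$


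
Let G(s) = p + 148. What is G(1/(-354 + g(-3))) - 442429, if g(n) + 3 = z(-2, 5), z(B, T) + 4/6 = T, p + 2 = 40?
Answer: -442243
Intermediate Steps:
p = 38 (p = -2 + 40 = 38)
z(B, T) = -⅔ + T
g(n) = 4/3 (g(n) = -3 + (-⅔ + 5) = -3 + 13/3 = 4/3)
G(s) = 186 (G(s) = 38 + 148 = 186)
G(1/(-354 + g(-3))) - 442429 = 186 - 442429 = -442243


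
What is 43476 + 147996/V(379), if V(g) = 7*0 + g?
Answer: 16625400/379 ≈ 43867.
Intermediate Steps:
V(g) = g (V(g) = 0 + g = g)
43476 + 147996/V(379) = 43476 + 147996/379 = 16625400/379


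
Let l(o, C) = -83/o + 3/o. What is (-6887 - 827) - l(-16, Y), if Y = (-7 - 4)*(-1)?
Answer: -7719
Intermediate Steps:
Y = 11 (Y = -11*(-1) = 11)
l(o, C) = -80/o
(-6887 - 827) - l(-16, Y) = (-6887 - 827) - (-80)/(-16) = -7714 - (-80)*(-1)/16 = -7714 - 1*5 = -7714 - 5 = -7719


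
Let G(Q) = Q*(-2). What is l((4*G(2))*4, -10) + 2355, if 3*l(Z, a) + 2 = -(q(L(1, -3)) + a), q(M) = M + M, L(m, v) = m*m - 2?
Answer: 7075/3 ≈ 2358.3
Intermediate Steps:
G(Q) = -2*Q
L(m, v) = -2 + m² (L(m, v) = m² - 2 = -2 + m²)
q(M) = 2*M
l(Z, a) = -a/3 (l(Z, a) = -⅔ + (-(2*(-2 + 1²) + a))/3 = -⅔ + (-(2*(-2 + 1) + a))/3 = -⅔ + (-(2*(-1) + a))/3 = -⅔ + (-(-2 + a))/3 = -⅔ + (2 - a)/3 = -⅔ + (⅔ - a/3) = -a/3)
l((4*G(2))*4, -10) + 2355 = -⅓*(-10) + 2355 = 10/3 + 2355 = 7075/3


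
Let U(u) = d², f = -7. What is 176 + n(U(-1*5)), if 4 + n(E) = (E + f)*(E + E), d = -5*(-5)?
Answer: 772672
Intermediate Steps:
d = 25
U(u) = 625 (U(u) = 25² = 625)
n(E) = -4 + 2*E*(-7 + E) (n(E) = -4 + (E - 7)*(E + E) = -4 + (-7 + E)*(2*E) = -4 + 2*E*(-7 + E))
176 + n(U(-1*5)) = 176 + (-4 - 14*625 + 2*625²) = 176 + (-4 - 8750 + 2*390625) = 176 + (-4 - 8750 + 781250) = 176 + 772496 = 772672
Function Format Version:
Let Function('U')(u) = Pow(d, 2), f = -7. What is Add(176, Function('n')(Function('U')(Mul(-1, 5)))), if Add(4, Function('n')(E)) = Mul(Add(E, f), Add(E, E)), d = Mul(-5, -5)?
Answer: 772672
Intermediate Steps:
d = 25
Function('U')(u) = 625 (Function('U')(u) = Pow(25, 2) = 625)
Function('n')(E) = Add(-4, Mul(2, E, Add(-7, E))) (Function('n')(E) = Add(-4, Mul(Add(E, -7), Add(E, E))) = Add(-4, Mul(Add(-7, E), Mul(2, E))) = Add(-4, Mul(2, E, Add(-7, E))))
Add(176, Function('n')(Function('U')(Mul(-1, 5)))) = Add(176, Add(-4, Mul(-14, 625), Mul(2, Pow(625, 2)))) = Add(176, Add(-4, -8750, Mul(2, 390625))) = Add(176, Add(-4, -8750, 781250)) = Add(176, 772496) = 772672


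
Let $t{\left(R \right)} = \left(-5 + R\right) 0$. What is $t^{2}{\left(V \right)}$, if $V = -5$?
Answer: $0$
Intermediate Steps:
$t{\left(R \right)} = 0$
$t^{2}{\left(V \right)} = 0^{2} = 0$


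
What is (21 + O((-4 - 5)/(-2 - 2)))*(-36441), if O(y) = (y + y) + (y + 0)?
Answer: -4044951/4 ≈ -1.0112e+6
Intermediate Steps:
O(y) = 3*y (O(y) = 2*y + y = 3*y)
(21 + O((-4 - 5)/(-2 - 2)))*(-36441) = (21 + 3*((-4 - 5)/(-2 - 2)))*(-36441) = (21 + 3*(-9/(-4)))*(-36441) = (21 + 3*(-9*(-¼)))*(-36441) = (21 + 3*(9/4))*(-36441) = (21 + 27/4)*(-36441) = (111/4)*(-36441) = -4044951/4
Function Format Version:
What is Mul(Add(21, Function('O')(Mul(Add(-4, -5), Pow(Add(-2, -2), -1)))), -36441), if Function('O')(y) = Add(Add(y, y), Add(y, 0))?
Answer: Rational(-4044951, 4) ≈ -1.0112e+6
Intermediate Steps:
Function('O')(y) = Mul(3, y) (Function('O')(y) = Add(Mul(2, y), y) = Mul(3, y))
Mul(Add(21, Function('O')(Mul(Add(-4, -5), Pow(Add(-2, -2), -1)))), -36441) = Mul(Add(21, Mul(3, Mul(Add(-4, -5), Pow(Add(-2, -2), -1)))), -36441) = Mul(Add(21, Mul(3, Mul(-9, Pow(-4, -1)))), -36441) = Mul(Add(21, Mul(3, Mul(-9, Rational(-1, 4)))), -36441) = Mul(Add(21, Mul(3, Rational(9, 4))), -36441) = Mul(Add(21, Rational(27, 4)), -36441) = Mul(Rational(111, 4), -36441) = Rational(-4044951, 4)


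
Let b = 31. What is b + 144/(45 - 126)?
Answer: 263/9 ≈ 29.222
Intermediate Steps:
b + 144/(45 - 126) = 31 + 144/(45 - 126) = 31 + 144/(-81) = 31 - 1/81*144 = 31 - 16/9 = 263/9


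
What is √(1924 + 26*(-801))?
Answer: I*√18902 ≈ 137.48*I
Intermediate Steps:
√(1924 + 26*(-801)) = √(1924 - 20826) = √(-18902) = I*√18902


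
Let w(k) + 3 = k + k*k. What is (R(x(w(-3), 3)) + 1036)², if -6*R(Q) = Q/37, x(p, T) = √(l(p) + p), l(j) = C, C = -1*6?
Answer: (229992 - I*√3)²/49284 ≈ 1.0733e+6 - 16.166*I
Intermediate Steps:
C = -6
l(j) = -6
w(k) = -3 + k + k² (w(k) = -3 + (k + k*k) = -3 + (k + k²) = -3 + k + k²)
x(p, T) = √(-6 + p)
R(Q) = -Q/222 (R(Q) = -Q/(6*37) = -Q/222)
(R(x(w(-3), 3)) + 1036)² = (-√(-6 + (-3 - 3 + (-3)²))/222 + 1036)² = (-√(-6 + (-3 - 3 + 9))/222 + 1036)² = (-√(-6 + 3)/222 + 1036)² = (-I*√3/222 + 1036)² = (1036 - I*√3/222)²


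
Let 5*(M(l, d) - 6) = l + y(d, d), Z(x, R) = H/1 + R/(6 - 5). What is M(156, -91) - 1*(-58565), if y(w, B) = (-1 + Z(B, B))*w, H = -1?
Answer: 301474/5 ≈ 60295.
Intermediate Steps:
Z(x, R) = -1 + R (Z(x, R) = -1/1 + R/(6 - 5) = -1*1 + R/1 = -1 + R*1 = -1 + R)
y(w, B) = w*(-2 + B) (y(w, B) = (-1 + (-1 + B))*w = (-2 + B)*w = w*(-2 + B))
M(l, d) = 6 + l/5 + d*(-2 + d)/5 (M(l, d) = 6 + (l + d*(-2 + d))/5 = 6 + (l/5 + d*(-2 + d)/5) = 6 + l/5 + d*(-2 + d)/5)
M(156, -91) - 1*(-58565) = (6 + (⅕)*156 + (⅕)*(-91)*(-2 - 91)) - 1*(-58565) = (6 + 156/5 + (⅕)*(-91)*(-93)) + 58565 = (6 + 156/5 + 8463/5) + 58565 = 8649/5 + 58565 = 301474/5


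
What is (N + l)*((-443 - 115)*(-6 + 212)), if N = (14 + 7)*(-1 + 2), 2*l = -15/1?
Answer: -1551798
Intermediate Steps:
l = -15/2 (l = (-15/1)/2 = (-15*1)/2 = (1/2)*(-15) = -15/2 ≈ -7.5000)
N = 21 (N = 21*1 = 21)
(N + l)*((-443 - 115)*(-6 + 212)) = (21 - 15/2)*((-443 - 115)*(-6 + 212)) = 27*(-558*206)/2 = (27/2)*(-114948) = -1551798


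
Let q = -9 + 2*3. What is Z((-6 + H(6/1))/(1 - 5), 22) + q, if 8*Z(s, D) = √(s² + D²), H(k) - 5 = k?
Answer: -3 + √7769/32 ≈ -0.24556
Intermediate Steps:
H(k) = 5 + k
q = -3 (q = -9 + 6 = -3)
Z(s, D) = √(D² + s²)/8 (Z(s, D) = √(s² + D²)/8 = √(D² + s²)/8)
Z((-6 + H(6/1))/(1 - 5), 22) + q = √(22² + ((-6 + (5 + 6/1))/(1 - 5))²)/8 - 3 = √(484 + ((-6 + (5 + 6*1))/(-4))²)/8 - 3 = √(484 + ((-6 + (5 + 6))*(-¼))²)/8 - 3 = √(484 + ((-6 + 11)*(-¼))²)/8 - 3 = √(484 + (5*(-¼))²)/8 - 3 = √(484 + (-5/4)²)/8 - 3 = √(484 + 25/16)/8 - 3 = √(7769/16)/8 - 3 = (√7769/4)/8 - 3 = √7769/32 - 3 = -3 + √7769/32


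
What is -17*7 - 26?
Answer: -145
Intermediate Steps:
-17*7 - 26 = -119 - 26 = -145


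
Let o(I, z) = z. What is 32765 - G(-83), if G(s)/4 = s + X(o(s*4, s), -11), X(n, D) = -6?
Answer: 33121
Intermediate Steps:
G(s) = -24 + 4*s (G(s) = 4*(s - 6) = 4*(-6 + s) = -24 + 4*s)
32765 - G(-83) = 32765 - (-24 + 4*(-83)) = 32765 - (-24 - 332) = 32765 - 1*(-356) = 32765 + 356 = 33121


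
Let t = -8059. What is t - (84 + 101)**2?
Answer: -42284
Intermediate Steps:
t - (84 + 101)**2 = -8059 - (84 + 101)**2 = -8059 - 1*185**2 = -8059 - 1*34225 = -8059 - 34225 = -42284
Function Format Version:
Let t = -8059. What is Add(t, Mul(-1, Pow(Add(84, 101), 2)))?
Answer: -42284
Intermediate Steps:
Add(t, Mul(-1, Pow(Add(84, 101), 2))) = Add(-8059, Mul(-1, Pow(Add(84, 101), 2))) = Add(-8059, Mul(-1, Pow(185, 2))) = Add(-8059, Mul(-1, 34225)) = Add(-8059, -34225) = -42284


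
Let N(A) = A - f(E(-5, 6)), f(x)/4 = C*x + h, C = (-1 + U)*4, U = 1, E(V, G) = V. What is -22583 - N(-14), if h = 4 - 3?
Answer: -22565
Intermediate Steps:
h = 1
C = 0 (C = (-1 + 1)*4 = 0*4 = 0)
f(x) = 4 (f(x) = 4*(0*x + 1) = 4*(0 + 1) = 4*1 = 4)
N(A) = -4 + A (N(A) = A - 1*4 = A - 4 = -4 + A)
-22583 - N(-14) = -22583 - (-4 - 14) = -22583 - 1*(-18) = -22583 + 18 = -22565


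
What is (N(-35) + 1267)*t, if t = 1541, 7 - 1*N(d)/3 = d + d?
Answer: 2308418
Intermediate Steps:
N(d) = 21 - 6*d (N(d) = 21 - 3*(d + d) = 21 - 6*d)
(N(-35) + 1267)*t = ((21 - 6*(-35)) + 1267)*1541 = ((21 + 210) + 1267)*1541 = (231 + 1267)*1541 = 1498*1541 = 2308418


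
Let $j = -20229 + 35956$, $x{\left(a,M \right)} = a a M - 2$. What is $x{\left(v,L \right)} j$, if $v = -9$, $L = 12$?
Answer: $15255190$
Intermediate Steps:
$x{\left(a,M \right)} = -2 + M a^{2}$ ($x{\left(a,M \right)} = a^{2} M - 2 = M a^{2} - 2 = -2 + M a^{2}$)
$j = 15727$
$x{\left(v,L \right)} j = \left(-2 + 12 \left(-9\right)^{2}\right) 15727 = \left(-2 + 12 \cdot 81\right) 15727 = \left(-2 + 972\right) 15727 = 970 \cdot 15727 = 15255190$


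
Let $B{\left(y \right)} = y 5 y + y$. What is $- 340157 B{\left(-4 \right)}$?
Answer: $-25851932$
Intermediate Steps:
$B{\left(y \right)} = y + 5 y^{2}$ ($B{\left(y \right)} = 5 y^{2} + y = y + 5 y^{2}$)
$- 340157 B{\left(-4 \right)} = - 340157 \left(- 4 \left(1 + 5 \left(-4\right)\right)\right) = - 340157 \left(- 4 \left(1 - 20\right)\right) = - 340157 \left(\left(-4\right) \left(-19\right)\right) = \left(-340157\right) 76 = -25851932$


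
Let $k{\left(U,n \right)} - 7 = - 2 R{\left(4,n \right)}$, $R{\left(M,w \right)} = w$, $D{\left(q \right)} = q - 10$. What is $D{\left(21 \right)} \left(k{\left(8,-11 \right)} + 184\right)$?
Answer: $2343$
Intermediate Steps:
$D{\left(q \right)} = -10 + q$
$k{\left(U,n \right)} = 7 - 2 n$
$D{\left(21 \right)} \left(k{\left(8,-11 \right)} + 184\right) = \left(-10 + 21\right) \left(\left(7 - -22\right) + 184\right) = 11 \left(\left(7 + 22\right) + 184\right) = 11 \left(29 + 184\right) = 11 \cdot 213 = 2343$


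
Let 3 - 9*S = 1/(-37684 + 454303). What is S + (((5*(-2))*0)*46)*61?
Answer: 1249856/3749571 ≈ 0.33333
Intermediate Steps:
S = 1249856/3749571 (S = ⅓ - 1/(9*(-37684 + 454303)) = ⅓ - ⅑/416619 = ⅓ - ⅑*1/416619 = ⅓ - 1/3749571 = 1249856/3749571 ≈ 0.33333)
S + (((5*(-2))*0)*46)*61 = 1249856/3749571 + (((5*(-2))*0)*46)*61 = 1249856/3749571 + (-10*0*46)*61 = 1249856/3749571 + (0*46)*61 = 1249856/3749571 + 0*61 = 1249856/3749571 + 0 = 1249856/3749571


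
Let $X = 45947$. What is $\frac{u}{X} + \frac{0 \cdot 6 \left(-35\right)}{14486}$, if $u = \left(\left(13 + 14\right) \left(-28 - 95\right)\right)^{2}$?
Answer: $\frac{11029041}{45947} \approx 240.04$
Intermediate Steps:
$u = 11029041$ ($u = \left(27 \left(-123\right)\right)^{2} = \left(-3321\right)^{2} = 11029041$)
$\frac{u}{X} + \frac{0 \cdot 6 \left(-35\right)}{14486} = \frac{11029041}{45947} + \frac{0 \cdot 6 \left(-35\right)}{14486} = 11029041 \cdot \frac{1}{45947} + 0 \left(-35\right) \frac{1}{14486} = \frac{11029041}{45947} + 0 \cdot \frac{1}{14486} = \frac{11029041}{45947} + 0 = \frac{11029041}{45947}$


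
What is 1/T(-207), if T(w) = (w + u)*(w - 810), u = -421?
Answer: 1/638676 ≈ 1.5657e-6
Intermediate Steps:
T(w) = (-810 + w)*(-421 + w) (T(w) = (w - 421)*(w - 810) = (-421 + w)*(-810 + w) = (-810 + w)*(-421 + w))
1/T(-207) = 1/(341010 + (-207)² - 1231*(-207)) = 1/(341010 + 42849 + 254817) = 1/638676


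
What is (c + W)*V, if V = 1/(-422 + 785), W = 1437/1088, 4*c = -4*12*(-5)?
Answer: 22239/131648 ≈ 0.16893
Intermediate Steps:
c = 60 (c = (-4*12*(-5))/4 = (-48*(-5))/4 = (¼)*240 = 60)
W = 1437/1088 (W = 1437*(1/1088) = 1437/1088 ≈ 1.3208)
V = 1/363 ≈ 0.0027548
(c + W)*V = (60 + 1437/1088)*(1/363) = (66717/1088)*(1/363) = 22239/131648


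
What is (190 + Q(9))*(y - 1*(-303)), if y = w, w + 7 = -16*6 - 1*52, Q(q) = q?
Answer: 29452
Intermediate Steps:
w = -155 (w = -7 + (-16*6 - 1*52) = -7 + (-96 - 52) = -7 - 148 = -155)
y = -155
(190 + Q(9))*(y - 1*(-303)) = (190 + 9)*(-155 - 1*(-303)) = 199*(-155 + 303) = 199*148 = 29452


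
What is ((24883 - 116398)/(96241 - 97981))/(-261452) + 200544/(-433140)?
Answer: -507068971179/1094704753040 ≈ -0.46320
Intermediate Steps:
((24883 - 116398)/(96241 - 97981))/(-261452) + 200544/(-433140) = -91515/(-1740)*(-1/261452) + 200544*(-1/433140) = -91515*(-1/1740)*(-1/261452) - 16712/36095 = (6101/116)*(-1/261452) - 16712/36095 = -6101/30328432 - 16712/36095 = -507068971179/1094704753040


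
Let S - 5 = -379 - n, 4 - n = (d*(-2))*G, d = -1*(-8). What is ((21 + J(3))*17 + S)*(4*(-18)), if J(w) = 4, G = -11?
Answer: -16056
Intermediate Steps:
d = 8
n = -172 (n = 4 - 8*(-2)*(-11) = 4 - (-16)*(-11) = 4 - 1*176 = 4 - 176 = -172)
S = -202 (S = 5 + (-379 - 1*(-172)) = 5 + (-379 + 172) = 5 - 207 = -202)
((21 + J(3))*17 + S)*(4*(-18)) = ((21 + 4)*17 - 202)*(4*(-18)) = (25*17 - 202)*(-72) = (425 - 202)*(-72) = 223*(-72) = -16056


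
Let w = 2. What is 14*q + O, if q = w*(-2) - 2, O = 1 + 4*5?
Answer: -63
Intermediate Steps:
O = 21 (O = 1 + 20 = 21)
q = -6 (q = 2*(-2) - 2 = -4 - 2 = -6)
14*q + O = 14*(-6) + 21 = -84 + 21 = -63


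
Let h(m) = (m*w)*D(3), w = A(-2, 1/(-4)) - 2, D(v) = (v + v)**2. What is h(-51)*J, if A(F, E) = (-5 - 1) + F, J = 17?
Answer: 312120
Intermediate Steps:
D(v) = 4*v**2 (D(v) = (2*v)**2 = 4*v**2)
A(F, E) = -6 + F
w = -10 (w = (-6 - 2) - 2 = -8 - 2 = -10)
h(m) = -360*m (h(m) = (m*(-10))*(4*3**2) = (-10*m)*(4*9) = -10*m*36 = -360*m)
h(-51)*J = -360*(-51)*17 = 18360*17 = 312120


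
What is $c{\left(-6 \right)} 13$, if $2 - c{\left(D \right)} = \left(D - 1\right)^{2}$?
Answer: $-611$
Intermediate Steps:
$c{\left(D \right)} = 2 - \left(-1 + D\right)^{2}$ ($c{\left(D \right)} = 2 - \left(D - 1\right)^{2} = 2 - \left(-1 + D\right)^{2}$)
$c{\left(-6 \right)} 13 = \left(2 - \left(-1 - 6\right)^{2}\right) 13 = \left(2 - \left(-7\right)^{2}\right) 13 = \left(2 - 49\right) 13 = \left(-47\right) 13 = -611$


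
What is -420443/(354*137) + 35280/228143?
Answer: -94210117909/11064479214 ≈ -8.5146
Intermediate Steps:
-420443/(354*137) + 35280/228143 = -420443/48498 + 35280*(1/228143) = -420443*1/48498 + 35280/228143 = -420443/48498 + 35280/228143 = -94210117909/11064479214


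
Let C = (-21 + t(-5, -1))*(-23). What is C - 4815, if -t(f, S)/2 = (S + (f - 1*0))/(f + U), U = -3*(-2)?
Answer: -4608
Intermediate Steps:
U = 6
t(f, S) = -2*(S + f)/(6 + f) (t(f, S) = -2*(S + (f - 1*0))/(f + 6) = -2*(S + (f + 0))/(6 + f) = -2*(S + f)/(6 + f))
C = 207 (C = (-21 + 2*(-1*(-1) - 1*(-5))/(6 - 5))*(-23) = (-21 + 2*(1 + 5)/1)*(-23) = (-21 + 2*1*6)*(-23) = (-21 + 12)*(-23) = -9*(-23) = 207)
C - 4815 = 207 - 4815 = -4608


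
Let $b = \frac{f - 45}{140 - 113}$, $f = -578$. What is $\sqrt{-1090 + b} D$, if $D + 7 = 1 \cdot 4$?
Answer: $- \frac{i \sqrt{90159}}{3} \approx - 100.09 i$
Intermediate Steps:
$D = -3$ ($D = -7 + 1 \cdot 4 = -7 + 4 = -3$)
$b = - \frac{623}{27}$ ($b = \frac{-578 - 45}{140 - 113} = - \frac{623}{27} \approx -23.074$)
$\sqrt{-1090 + b} D = \sqrt{-1090 - \frac{623}{27}} \left(-3\right) = \sqrt{- \frac{30053}{27}} \left(-3\right) = \frac{i \sqrt{90159}}{9} \left(-3\right) = - \frac{i \sqrt{90159}}{3}$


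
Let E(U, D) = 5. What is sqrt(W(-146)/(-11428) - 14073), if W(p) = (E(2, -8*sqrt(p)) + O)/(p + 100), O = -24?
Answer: I*sqrt(972260907889546)/262844 ≈ 118.63*I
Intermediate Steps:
W(p) = -19/(100 + p) (W(p) = (5 - 24)/(p + 100) = -19/(100 + p))
sqrt(W(-146)/(-11428) - 14073) = sqrt(-19/(100 - 146)/(-11428) - 14073) = sqrt(-19/(-46)*(-1/11428) - 14073) = sqrt(-19*(-1/46)*(-1/11428) - 14073) = sqrt((19/46)*(-1/11428) - 14073) = sqrt(-19/525688 - 14073) = sqrt(-7398007243/525688) = I*sqrt(972260907889546)/262844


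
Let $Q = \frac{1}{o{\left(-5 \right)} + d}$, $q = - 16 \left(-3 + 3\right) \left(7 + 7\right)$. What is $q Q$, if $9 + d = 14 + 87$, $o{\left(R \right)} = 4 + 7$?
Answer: $0$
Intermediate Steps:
$o{\left(R \right)} = 11$
$d = 92$ ($d = -9 + \left(14 + 87\right) = -9 + 101 = 92$)
$q = 0$ ($q = - 16 \cdot 0 \cdot 14 = \left(-16\right) 0 = 0$)
$Q = \frac{1}{103}$ ($Q = \frac{1}{11 + 92} = \frac{1}{103} \approx 0.0097087$)
$q Q = 0 \cdot \frac{1}{103} = 0$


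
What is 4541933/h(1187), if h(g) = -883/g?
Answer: -5391274471/883 ≈ -6.1056e+6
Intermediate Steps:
4541933/h(1187) = 4541933/((-883/1187)) = 4541933/((-883*1/1187)) = 4541933/(-883/1187) = 4541933*(-1187/883) = -5391274471/883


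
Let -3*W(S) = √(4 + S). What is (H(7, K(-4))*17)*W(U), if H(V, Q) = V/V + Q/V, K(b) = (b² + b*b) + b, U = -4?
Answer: 0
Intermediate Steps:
K(b) = b + 2*b² (K(b) = (b² + b²) + b = 2*b² + b = b + 2*b²)
W(S) = -√(4 + S)/3
H(V, Q) = 1 + Q/V
(H(7, K(-4))*17)*W(U) = (((-4*(1 + 2*(-4)) + 7)/7)*17)*(-√(4 - 4)/3) = (((-4*(1 - 8) + 7)/7)*17)*(-√0/3) = (((-4*(-7) + 7)/7)*17)*(-⅓*0) = (((28 + 7)/7)*17)*0 = (((⅐)*35)*17)*0 = (5*17)*0 = 85*0 = 0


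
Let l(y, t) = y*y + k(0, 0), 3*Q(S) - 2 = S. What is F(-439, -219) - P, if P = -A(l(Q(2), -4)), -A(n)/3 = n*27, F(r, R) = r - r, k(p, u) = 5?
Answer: -549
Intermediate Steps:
F(r, R) = 0
Q(S) = 2/3 + S/3
l(y, t) = 5 + y**2 (l(y, t) = y*y + 5 = y**2 + 5 = 5 + y**2)
A(n) = -81*n (A(n) = -3*n*27 = -81*n)
P = 549 (P = -(-81)*(5 + (2/3 + (1/3)*2)**2) = -(-81)*(5 + (2/3 + 2/3)**2) = -(-81)*(5 + (4/3)**2) = -(-81)*(5 + 16/9) = -(-81)*61/9 = -1*(-549) = 549)
F(-439, -219) - P = 0 - 1*549 = 0 - 549 = -549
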